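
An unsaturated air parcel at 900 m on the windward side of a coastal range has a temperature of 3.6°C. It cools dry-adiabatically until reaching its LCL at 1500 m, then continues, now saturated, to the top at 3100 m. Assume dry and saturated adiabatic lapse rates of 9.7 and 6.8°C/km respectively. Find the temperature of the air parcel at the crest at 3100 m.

-13.1°C

From 900 m to 1500 m (dry): cools by 9.7 × 0.6 = 5.82°C, giving -2.22°C.
From 1500 m to 3100 m (saturated): cools by 6.8 × 1.6 = 10.88°C, giving -13.1°C.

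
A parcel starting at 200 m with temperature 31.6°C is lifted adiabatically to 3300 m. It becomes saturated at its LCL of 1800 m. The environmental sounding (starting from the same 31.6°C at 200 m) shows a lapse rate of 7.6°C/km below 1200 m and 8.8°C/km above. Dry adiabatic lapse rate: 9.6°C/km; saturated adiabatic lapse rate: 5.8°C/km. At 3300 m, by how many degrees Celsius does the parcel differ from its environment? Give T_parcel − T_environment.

+2.02°C (parcel warmer than environment)

Parcel:
  From 200 m to 1800 m (dry): cools by 9.6 × 1.6 = 15.36°C, giving 16.24°C.
  From 1800 m to 3300 m (saturated): cools by 5.8 × 1.5 = 8.7°C, giving 7.54°C.
Environment:
  From 200 m to 1200 m (environment, lower layer): cools by 7.6 × 1 = 7.6°C, giving 24°C.
  From 1200 m to 3300 m (environment, upper layer): cools by 8.8 × 2.1 = 18.48°C, giving 5.52°C.
T_parcel − T_env = 7.54 − 5.52 = +2.02°C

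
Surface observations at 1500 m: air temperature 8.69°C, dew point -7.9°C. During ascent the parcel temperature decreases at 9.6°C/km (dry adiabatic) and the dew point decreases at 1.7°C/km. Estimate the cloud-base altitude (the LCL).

3600 m

T and T_d converge at 9.6 − 1.7 = 7.9°C per km
Height above start = (8.69 − (-7.9)) / 7.9 = 2.1 km
LCL altitude = 1500 m + 2100 m = 3600 m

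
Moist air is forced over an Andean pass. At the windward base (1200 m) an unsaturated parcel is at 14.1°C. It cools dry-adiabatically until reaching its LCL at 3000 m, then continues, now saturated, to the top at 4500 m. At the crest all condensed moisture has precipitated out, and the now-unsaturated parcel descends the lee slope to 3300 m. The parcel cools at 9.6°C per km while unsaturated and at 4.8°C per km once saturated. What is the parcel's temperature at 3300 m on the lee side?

1200–3000 m, dry: Δz = 1.8 km ⇒ ΔT = -17.28°C; T = -3.18°C
3000–4500 m, saturated: Δz = 1.5 km ⇒ ΔT = -7.2°C; T = -10.38°C
4500–3300 m, dry descent: Δz = 1.2 km ⇒ ΔT = +11.52°C; T = 1.14°C

1.14°C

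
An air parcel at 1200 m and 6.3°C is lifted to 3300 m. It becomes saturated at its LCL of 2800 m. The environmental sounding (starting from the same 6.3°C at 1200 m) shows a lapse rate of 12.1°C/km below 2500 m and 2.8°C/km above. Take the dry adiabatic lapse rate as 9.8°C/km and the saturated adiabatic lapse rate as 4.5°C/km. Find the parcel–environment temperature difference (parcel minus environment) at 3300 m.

Parcel:
  From 1200 m to 2800 m (dry): cools by 9.8 × 1.6 = 15.68°C, giving -9.38°C.
  From 2800 m to 3300 m (saturated): cools by 4.5 × 0.5 = 2.25°C, giving -11.63°C.
Environment:
  From 1200 m to 2500 m (environment, lower layer): cools by 12.1 × 1.3 = 15.73°C, giving -9.43°C.
  From 2500 m to 3300 m (environment, upper layer): cools by 2.8 × 0.8 = 2.24°C, giving -11.67°C.
T_parcel − T_env = -11.63 − (-11.67) = +0.04°C

+0.04°C (parcel warmer than environment)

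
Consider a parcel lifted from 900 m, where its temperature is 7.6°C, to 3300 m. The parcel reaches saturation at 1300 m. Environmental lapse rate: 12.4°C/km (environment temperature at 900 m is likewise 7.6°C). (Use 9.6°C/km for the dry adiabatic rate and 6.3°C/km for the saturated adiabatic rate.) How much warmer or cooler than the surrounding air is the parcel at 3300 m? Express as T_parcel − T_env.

Parcel:
  900 → 1300 m (dry, 9.6°C/km): ΔT = -9.6 × 0.4 = -3.84°C → T = 3.76°C
  1300 → 3300 m (saturated, 6.3°C/km): ΔT = -6.3 × 2 = -12.6°C → T = -8.84°C
Environment:
  900 → 3300 m (environment, 12.4°C/km): ΔT = -12.4 × 2.4 = -29.76°C → T = -22.16°C
T_parcel − T_env = -8.84 − (-22.16) = +13.32°C

+13.32°C (parcel warmer than environment)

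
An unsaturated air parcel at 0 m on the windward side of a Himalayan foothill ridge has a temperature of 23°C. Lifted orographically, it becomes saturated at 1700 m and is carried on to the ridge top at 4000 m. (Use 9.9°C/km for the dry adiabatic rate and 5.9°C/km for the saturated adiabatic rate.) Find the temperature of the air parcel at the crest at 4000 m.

-7.4°C

0 → 1700 m (dry, 9.9°C/km): ΔT = -9.9 × 1.7 = -16.83°C → T = 6.17°C
1700 → 4000 m (saturated, 5.9°C/km): ΔT = -5.9 × 2.3 = -13.57°C → T = -7.4°C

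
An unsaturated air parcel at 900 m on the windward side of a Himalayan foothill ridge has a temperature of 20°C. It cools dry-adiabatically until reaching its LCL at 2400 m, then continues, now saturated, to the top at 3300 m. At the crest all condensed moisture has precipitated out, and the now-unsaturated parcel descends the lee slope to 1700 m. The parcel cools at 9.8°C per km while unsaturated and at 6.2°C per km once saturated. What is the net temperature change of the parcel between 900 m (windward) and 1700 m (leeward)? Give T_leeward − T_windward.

Dry to 2400 m: -9.8 × 1.5 km = -14.7°C, so T = 5.3°C.
Saturated to 3300 m: -6.2 × 0.9 km = -5.58°C, so T = -0.28°C.
Dry descent to 1700 m: +9.8 × 1.6 km = +15.68°C, so T = 15.4°C.
Net change vs windward start: 15.4 − 20 = -4.6°C

-4.6°C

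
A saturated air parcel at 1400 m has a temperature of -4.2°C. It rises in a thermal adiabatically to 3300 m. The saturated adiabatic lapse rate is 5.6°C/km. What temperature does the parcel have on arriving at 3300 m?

-14.84°C

1400 → 3300 m (saturated adiabatic, 5.6°C/km): ΔT = -5.6 × 1.9 = -10.64°C → T = -14.84°C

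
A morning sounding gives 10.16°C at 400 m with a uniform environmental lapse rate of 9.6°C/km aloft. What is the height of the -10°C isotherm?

2500 m

Height above start = (10.16 − (-10)) / 9.6 = 2.1 km
Altitude = 400 m + 2100 m = 2500 m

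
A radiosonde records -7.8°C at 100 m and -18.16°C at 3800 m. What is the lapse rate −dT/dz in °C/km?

2.8°C/km

Γ = −ΔT/Δz = (-7.8 − (-18.16)) / (3800 − 100) m
  = 10.36°C / 3.7 km = 2.8°C/km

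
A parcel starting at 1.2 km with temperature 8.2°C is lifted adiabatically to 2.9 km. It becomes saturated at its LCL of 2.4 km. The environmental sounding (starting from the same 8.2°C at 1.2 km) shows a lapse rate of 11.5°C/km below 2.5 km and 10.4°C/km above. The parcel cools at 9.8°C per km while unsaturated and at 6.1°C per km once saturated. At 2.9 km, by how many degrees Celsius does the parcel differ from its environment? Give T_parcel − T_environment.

+4.3°C (parcel warmer than environment)

Parcel:
  Dry to 2400 m: -9.8 × 1.2 km = -11.76°C, so T = -3.56°C.
  Saturated to 2900 m: -6.1 × 0.5 km = -3.05°C, so T = -6.61°C.
Environment:
  Environment, lower layer to 2500 m: -11.5 × 1.3 km = -14.95°C, so T = -6.75°C.
  Environment, upper layer to 2900 m: -10.4 × 0.4 km = -4.16°C, so T = -10.91°C.
T_parcel − T_env = -6.61 − (-10.91) = +4.3°C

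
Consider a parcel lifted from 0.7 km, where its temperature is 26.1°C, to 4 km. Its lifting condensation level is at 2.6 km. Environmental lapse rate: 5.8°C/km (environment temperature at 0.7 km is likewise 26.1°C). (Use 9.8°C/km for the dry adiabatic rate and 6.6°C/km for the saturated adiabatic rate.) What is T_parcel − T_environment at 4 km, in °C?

-8.72°C (parcel cooler than environment)

Parcel:
  From 700 m to 2600 m (dry): cools by 9.8 × 1.9 = 18.62°C, giving 7.48°C.
  From 2600 m to 4000 m (saturated): cools by 6.6 × 1.4 = 9.24°C, giving -1.76°C.
Environment:
  From 700 m to 4000 m (environment): cools by 5.8 × 3.3 = 19.14°C, giving 6.96°C.
T_parcel − T_env = -1.76 − 6.96 = -8.72°C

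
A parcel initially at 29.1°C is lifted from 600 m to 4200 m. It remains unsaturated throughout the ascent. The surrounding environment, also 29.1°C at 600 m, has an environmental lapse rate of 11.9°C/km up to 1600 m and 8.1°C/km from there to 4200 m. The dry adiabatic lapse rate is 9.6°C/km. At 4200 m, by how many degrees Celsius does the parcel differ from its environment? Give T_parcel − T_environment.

Parcel:
  Dry to 4200 m: -9.6 × 3.6 km = -34.56°C, so T = -5.46°C.
Environment:
  Environment, lower layer to 1600 m: -11.9 × 1 km = -11.9°C, so T = 17.2°C.
  Environment, upper layer to 4200 m: -8.1 × 2.6 km = -21.06°C, so T = -3.86°C.
T_parcel − T_env = -5.46 − (-3.86) = -1.6°C

-1.6°C (parcel cooler than environment)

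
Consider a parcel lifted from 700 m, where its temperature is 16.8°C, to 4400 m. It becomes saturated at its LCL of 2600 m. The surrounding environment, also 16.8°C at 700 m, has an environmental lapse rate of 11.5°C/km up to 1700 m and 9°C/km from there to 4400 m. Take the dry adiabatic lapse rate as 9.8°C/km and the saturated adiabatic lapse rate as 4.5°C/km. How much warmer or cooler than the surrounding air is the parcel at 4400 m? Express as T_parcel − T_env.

Parcel:
  Dry to 2600 m: -9.8 × 1.9 km = -18.62°C, so T = -1.82°C.
  Saturated to 4400 m: -4.5 × 1.8 km = -8.1°C, so T = -9.92°C.
Environment:
  Environment, lower layer to 1700 m: -11.5 × 1 km = -11.5°C, so T = 5.3°C.
  Environment, upper layer to 4400 m: -9 × 2.7 km = -24.3°C, so T = -19°C.
T_parcel − T_env = -9.92 − (-19) = +9.08°C

+9.08°C (parcel warmer than environment)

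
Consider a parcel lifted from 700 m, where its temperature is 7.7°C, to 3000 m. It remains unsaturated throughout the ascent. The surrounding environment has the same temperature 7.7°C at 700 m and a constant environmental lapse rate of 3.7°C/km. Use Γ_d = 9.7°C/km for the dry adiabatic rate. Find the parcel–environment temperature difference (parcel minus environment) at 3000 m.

Parcel:
  700–3000 m, dry: Δz = 2.3 km ⇒ ΔT = -22.31°C; T = -14.61°C
Environment:
  700–3000 m, environment: Δz = 2.3 km ⇒ ΔT = -8.51°C; T = -0.81°C
T_parcel − T_env = -14.61 − (-0.81) = -13.8°C

-13.8°C (parcel cooler than environment)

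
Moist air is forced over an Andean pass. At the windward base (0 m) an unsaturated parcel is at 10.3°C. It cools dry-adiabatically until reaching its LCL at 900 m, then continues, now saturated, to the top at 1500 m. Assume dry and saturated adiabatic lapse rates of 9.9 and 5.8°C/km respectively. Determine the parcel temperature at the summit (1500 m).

-2.09°C

0 → 900 m (dry, 9.9°C/km): ΔT = -9.9 × 0.9 = -8.91°C → T = 1.39°C
900 → 1500 m (saturated, 5.8°C/km): ΔT = -5.8 × 0.6 = -3.48°C → T = -2.09°C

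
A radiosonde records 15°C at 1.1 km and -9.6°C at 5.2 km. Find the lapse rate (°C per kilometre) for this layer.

Γ = −ΔT/Δz = (15 − (-9.6)) / (5200 − 1100) m
  = 24.6°C / 4.1 km = 6°C/km

6°C/km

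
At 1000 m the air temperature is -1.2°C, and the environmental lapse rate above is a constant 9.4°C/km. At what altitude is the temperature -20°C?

Height above start = (-1.2 − (-20)) / 9.4 = 2 km
Altitude = 1000 m + 2000 m = 3000 m

3000 m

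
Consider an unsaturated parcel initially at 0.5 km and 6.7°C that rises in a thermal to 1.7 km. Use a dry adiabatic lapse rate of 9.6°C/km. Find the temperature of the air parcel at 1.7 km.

Dry adiabatic to 1700 m: -9.6 × 1.2 km = -11.52°C, so T = -4.82°C.

-4.82°C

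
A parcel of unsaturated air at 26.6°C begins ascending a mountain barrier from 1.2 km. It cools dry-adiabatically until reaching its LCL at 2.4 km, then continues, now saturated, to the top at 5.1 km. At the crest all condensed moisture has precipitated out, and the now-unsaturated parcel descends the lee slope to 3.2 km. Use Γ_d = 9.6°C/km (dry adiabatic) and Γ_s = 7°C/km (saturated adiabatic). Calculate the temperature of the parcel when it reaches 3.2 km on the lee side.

14.42°C

1200–2400 m, dry: Δz = 1.2 km ⇒ ΔT = -11.52°C; T = 15.08°C
2400–5100 m, saturated: Δz = 2.7 km ⇒ ΔT = -18.9°C; T = -3.82°C
5100–3200 m, dry descent: Δz = 1.9 km ⇒ ΔT = +18.24°C; T = 14.42°C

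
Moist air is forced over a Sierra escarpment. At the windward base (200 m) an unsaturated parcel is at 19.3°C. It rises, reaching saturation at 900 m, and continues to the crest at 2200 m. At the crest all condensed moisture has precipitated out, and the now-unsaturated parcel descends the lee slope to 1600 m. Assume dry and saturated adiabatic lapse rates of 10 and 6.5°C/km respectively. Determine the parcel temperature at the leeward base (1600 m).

Dry to 900 m: -10 × 0.7 km = -7°C, so T = 12.3°C.
Saturated to 2200 m: -6.5 × 1.3 km = -8.45°C, so T = 3.85°C.
Dry descent to 1600 m: +10 × 0.6 km = +6°C, so T = 9.85°C.

9.85°C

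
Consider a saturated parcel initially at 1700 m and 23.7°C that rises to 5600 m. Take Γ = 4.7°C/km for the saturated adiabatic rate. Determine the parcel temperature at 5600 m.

5.37°C

1700–5600 m, saturated adiabatic: Δz = 3.9 km ⇒ ΔT = -18.33°C; T = 5.37°C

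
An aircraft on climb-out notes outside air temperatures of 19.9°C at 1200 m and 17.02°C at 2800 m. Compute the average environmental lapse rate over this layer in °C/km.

1.8°C/km

Γ = −ΔT/Δz = (19.9 − 17.02) / (2800 − 1200) m
  = 2.88°C / 1.6 km = 1.8°C/km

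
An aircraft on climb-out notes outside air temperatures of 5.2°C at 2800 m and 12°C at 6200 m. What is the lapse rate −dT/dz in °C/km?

Γ = −ΔT/Δz = (5.2 − 12) / (6200 − 2800) m
  = -6.8°C / 3.4 km = -2°C/km

-2°C/km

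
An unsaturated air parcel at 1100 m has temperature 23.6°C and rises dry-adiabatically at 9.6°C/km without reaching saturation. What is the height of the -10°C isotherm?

4600 m

Height above start = (23.6 − (-10)) / 9.6 = 3.5 km
Altitude = 1100 m + 3500 m = 4600 m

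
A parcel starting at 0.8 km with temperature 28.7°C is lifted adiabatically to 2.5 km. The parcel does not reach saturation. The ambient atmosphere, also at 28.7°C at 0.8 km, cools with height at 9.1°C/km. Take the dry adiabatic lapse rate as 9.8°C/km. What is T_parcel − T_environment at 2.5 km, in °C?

-1.19°C (parcel cooler than environment)

Parcel:
  From 800 m to 2500 m (dry): cools by 9.8 × 1.7 = 16.66°C, giving 12.04°C.
Environment:
  From 800 m to 2500 m (environment): cools by 9.1 × 1.7 = 15.47°C, giving 13.23°C.
T_parcel − T_env = 12.04 − 13.23 = -1.19°C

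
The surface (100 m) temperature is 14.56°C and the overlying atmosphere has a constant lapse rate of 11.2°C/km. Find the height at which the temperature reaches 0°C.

Height above start = (14.56 − 0) / 11.2 = 1.3 km
Altitude = 100 m + 1300 m = 1400 m

1400 m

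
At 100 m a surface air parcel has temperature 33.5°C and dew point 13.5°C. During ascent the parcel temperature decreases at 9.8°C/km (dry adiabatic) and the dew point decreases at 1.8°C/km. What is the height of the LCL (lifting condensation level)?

T and T_d converge at 9.8 − 1.8 = 8°C per km
Height above start = (33.5 − 13.5) / 8 = 2.5 km
LCL altitude = 100 m + 2500 m = 2600 m

2600 m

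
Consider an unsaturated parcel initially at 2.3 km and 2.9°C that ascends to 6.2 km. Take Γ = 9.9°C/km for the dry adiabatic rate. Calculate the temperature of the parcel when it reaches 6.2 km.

From 2300 m to 6200 m (dry adiabatic): cools by 9.9 × 3.9 = 38.61°C, giving -35.71°C.

-35.71°C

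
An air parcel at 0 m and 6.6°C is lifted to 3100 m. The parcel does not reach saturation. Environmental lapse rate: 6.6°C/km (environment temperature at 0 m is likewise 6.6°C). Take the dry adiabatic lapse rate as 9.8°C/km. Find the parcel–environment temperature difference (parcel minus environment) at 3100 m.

-9.92°C (parcel cooler than environment)

Parcel:
  Dry to 3100 m: -9.8 × 3.1 km = -30.38°C, so T = -23.78°C.
Environment:
  Environment to 3100 m: -6.6 × 3.1 km = -20.46°C, so T = -13.86°C.
T_parcel − T_env = -23.78 − (-13.86) = -9.92°C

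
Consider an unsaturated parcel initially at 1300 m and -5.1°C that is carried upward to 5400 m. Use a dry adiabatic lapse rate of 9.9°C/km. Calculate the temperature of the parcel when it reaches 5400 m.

-45.69°C

Dry adiabatic to 5400 m: -9.9 × 4.1 km = -40.59°C, so T = -45.69°C.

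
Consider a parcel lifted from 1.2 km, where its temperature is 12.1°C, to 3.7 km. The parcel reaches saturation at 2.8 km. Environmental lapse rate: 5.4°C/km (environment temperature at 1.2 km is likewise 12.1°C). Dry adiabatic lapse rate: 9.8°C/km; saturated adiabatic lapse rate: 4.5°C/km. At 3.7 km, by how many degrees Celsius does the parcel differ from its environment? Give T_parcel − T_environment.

-6.23°C (parcel cooler than environment)

Parcel:
  1200 → 2800 m (dry, 9.8°C/km): ΔT = -9.8 × 1.6 = -15.68°C → T = -3.58°C
  2800 → 3700 m (saturated, 4.5°C/km): ΔT = -4.5 × 0.9 = -4.05°C → T = -7.63°C
Environment:
  1200 → 3700 m (environment, 5.4°C/km): ΔT = -5.4 × 2.5 = -13.5°C → T = -1.4°C
T_parcel − T_env = -7.63 − (-1.4) = -6.23°C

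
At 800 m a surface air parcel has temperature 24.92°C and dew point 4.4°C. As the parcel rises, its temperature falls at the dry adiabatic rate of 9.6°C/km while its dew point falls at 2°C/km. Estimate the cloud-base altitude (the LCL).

3500 m

T and T_d converge at 9.6 − 2 = 7.6°C per km
Height above start = (24.92 − 4.4) / 7.6 = 2.7 km
LCL altitude = 800 m + 2700 m = 3500 m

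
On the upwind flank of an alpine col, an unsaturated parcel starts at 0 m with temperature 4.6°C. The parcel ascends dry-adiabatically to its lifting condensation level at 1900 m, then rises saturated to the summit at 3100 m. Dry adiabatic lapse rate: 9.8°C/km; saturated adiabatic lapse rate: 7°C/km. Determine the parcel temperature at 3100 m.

0–1900 m, dry: Δz = 1.9 km ⇒ ΔT = -18.62°C; T = -14.02°C
1900–3100 m, saturated: Δz = 1.2 km ⇒ ΔT = -8.4°C; T = -22.42°C

-22.42°C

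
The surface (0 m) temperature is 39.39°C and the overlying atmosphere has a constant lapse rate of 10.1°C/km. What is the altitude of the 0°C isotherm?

Height above start = (39.39 − 0) / 10.1 = 3.9 km
Altitude = 0 m + 3900 m = 3900 m

3900 m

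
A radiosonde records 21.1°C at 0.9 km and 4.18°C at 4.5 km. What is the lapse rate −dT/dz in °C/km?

Γ = −ΔT/Δz = (21.1 − 4.18) / (4500 − 900) m
  = 16.92°C / 3.6 km = 4.7°C/km

4.7°C/km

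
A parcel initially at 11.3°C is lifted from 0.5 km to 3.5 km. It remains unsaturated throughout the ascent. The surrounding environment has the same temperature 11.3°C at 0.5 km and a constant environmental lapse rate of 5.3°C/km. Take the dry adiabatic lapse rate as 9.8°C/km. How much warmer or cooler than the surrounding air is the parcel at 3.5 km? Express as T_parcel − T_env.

Parcel:
  500–3500 m, dry: Δz = 3 km ⇒ ΔT = -29.4°C; T = -18.1°C
Environment:
  500–3500 m, environment: Δz = 3 km ⇒ ΔT = -15.9°C; T = -4.6°C
T_parcel − T_env = -18.1 − (-4.6) = -13.5°C

-13.5°C (parcel cooler than environment)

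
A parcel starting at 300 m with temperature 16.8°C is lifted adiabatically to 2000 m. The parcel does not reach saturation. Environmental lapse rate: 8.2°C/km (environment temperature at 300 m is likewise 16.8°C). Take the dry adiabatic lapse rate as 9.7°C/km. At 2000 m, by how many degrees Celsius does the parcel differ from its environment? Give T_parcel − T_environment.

Parcel:
  Dry to 2000 m: -9.7 × 1.7 km = -16.49°C, so T = 0.31°C.
Environment:
  Environment to 2000 m: -8.2 × 1.7 km = -13.94°C, so T = 2.86°C.
T_parcel − T_env = 0.31 − 2.86 = -2.55°C

-2.55°C (parcel cooler than environment)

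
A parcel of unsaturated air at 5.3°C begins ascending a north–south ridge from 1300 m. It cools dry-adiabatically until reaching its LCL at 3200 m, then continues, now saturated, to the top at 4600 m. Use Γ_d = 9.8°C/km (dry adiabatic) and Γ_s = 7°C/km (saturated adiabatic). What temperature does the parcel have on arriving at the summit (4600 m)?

1300–3200 m, dry: Δz = 1.9 km ⇒ ΔT = -18.62°C; T = -13.32°C
3200–4600 m, saturated: Δz = 1.4 km ⇒ ΔT = -9.8°C; T = -23.12°C

-23.12°C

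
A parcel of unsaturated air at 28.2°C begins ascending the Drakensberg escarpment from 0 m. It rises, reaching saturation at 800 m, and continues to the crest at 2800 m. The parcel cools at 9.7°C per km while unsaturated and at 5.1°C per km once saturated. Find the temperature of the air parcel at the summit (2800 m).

Dry to 800 m: -9.7 × 0.8 km = -7.76°C, so T = 20.44°C.
Saturated to 2800 m: -5.1 × 2 km = -10.2°C, so T = 10.24°C.

10.24°C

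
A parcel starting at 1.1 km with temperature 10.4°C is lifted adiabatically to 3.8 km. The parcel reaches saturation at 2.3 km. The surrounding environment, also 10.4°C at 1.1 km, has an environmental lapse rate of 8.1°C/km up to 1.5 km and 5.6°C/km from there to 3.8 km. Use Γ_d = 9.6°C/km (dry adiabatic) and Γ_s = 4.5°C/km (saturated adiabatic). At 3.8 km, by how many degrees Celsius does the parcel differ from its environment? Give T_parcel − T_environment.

-2.15°C (parcel cooler than environment)

Parcel:
  From 1100 m to 2300 m (dry): cools by 9.6 × 1.2 = 11.52°C, giving -1.12°C.
  From 2300 m to 3800 m (saturated): cools by 4.5 × 1.5 = 6.75°C, giving -7.87°C.
Environment:
  From 1100 m to 1500 m (environment, lower layer): cools by 8.1 × 0.4 = 3.24°C, giving 7.16°C.
  From 1500 m to 3800 m (environment, upper layer): cools by 5.6 × 2.3 = 12.88°C, giving -5.72°C.
T_parcel − T_env = -7.87 − (-5.72) = -2.15°C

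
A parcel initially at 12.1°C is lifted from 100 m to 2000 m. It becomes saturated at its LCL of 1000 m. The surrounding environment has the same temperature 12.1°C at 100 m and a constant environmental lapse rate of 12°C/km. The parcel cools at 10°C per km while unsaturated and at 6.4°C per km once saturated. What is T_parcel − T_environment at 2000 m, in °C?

Parcel:
  Dry to 1000 m: -10 × 0.9 km = -9°C, so T = 3.1°C.
  Saturated to 2000 m: -6.4 × 1 km = -6.4°C, so T = -3.3°C.
Environment:
  Environment to 2000 m: -12 × 1.9 km = -22.8°C, so T = -10.7°C.
T_parcel − T_env = -3.3 − (-10.7) = +7.4°C

+7.4°C (parcel warmer than environment)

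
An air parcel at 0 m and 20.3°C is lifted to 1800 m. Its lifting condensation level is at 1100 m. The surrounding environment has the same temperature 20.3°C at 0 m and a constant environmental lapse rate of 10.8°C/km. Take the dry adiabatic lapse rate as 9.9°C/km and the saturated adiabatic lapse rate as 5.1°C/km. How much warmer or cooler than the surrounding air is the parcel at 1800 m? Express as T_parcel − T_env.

Parcel:
  0–1100 m, dry: Δz = 1.1 km ⇒ ΔT = -10.89°C; T = 9.41°C
  1100–1800 m, saturated: Δz = 0.7 km ⇒ ΔT = -3.57°C; T = 5.84°C
Environment:
  0–1800 m, environment: Δz = 1.8 km ⇒ ΔT = -19.44°C; T = 0.86°C
T_parcel − T_env = 5.84 − 0.86 = +4.98°C

+4.98°C (parcel warmer than environment)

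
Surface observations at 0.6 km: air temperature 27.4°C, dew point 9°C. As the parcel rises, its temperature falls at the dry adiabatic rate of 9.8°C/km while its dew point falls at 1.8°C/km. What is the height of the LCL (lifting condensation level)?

2.9 km

T and T_d converge at 9.8 − 1.8 = 8°C per km
Height above start = (27.4 − 9) / 8 = 2.3 km
LCL altitude = 600 m + 2300 m = 2900 m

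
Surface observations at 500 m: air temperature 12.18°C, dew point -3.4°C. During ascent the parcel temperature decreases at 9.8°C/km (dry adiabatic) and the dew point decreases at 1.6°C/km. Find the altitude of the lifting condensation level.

2400 m

T and T_d converge at 9.8 − 1.6 = 8.2°C per km
Height above start = (12.18 − (-3.4)) / 8.2 = 1.9 km
LCL altitude = 500 m + 1900 m = 2400 m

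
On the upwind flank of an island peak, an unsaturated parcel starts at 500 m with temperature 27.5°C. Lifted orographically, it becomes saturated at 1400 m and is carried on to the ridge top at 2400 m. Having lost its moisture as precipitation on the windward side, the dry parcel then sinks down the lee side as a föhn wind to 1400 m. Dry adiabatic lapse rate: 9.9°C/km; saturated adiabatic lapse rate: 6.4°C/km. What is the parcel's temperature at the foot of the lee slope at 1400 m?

500–1400 m, dry: Δz = 0.9 km ⇒ ΔT = -8.91°C; T = 18.59°C
1400–2400 m, saturated: Δz = 1 km ⇒ ΔT = -6.4°C; T = 12.19°C
2400–1400 m, dry descent: Δz = 1 km ⇒ ΔT = +9.9°C; T = 22.09°C

22.09°C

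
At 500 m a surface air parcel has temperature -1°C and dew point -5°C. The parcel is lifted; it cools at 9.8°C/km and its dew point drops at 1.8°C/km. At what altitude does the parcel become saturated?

T and T_d converge at 9.8 − 1.8 = 8°C per km
Height above start = (-1 − (-5)) / 8 = 0.5 km
LCL altitude = 500 m + 500 m = 1000 m

1000 m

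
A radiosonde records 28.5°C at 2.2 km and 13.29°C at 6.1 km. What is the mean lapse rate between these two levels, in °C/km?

3.9°C/km

Γ = −ΔT/Δz = (28.5 − 13.29) / (6100 − 2200) m
  = 15.21°C / 3.9 km = 3.9°C/km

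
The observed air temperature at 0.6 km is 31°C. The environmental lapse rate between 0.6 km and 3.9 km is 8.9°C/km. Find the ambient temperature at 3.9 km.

1.63°C

600 → 3900 m (environmental, 8.9°C/km): ΔT = -8.9 × 3.3 = -29.37°C → T = 1.63°C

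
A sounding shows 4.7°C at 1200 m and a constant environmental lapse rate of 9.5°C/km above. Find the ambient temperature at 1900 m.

-1.95°C

1200–1900 m, environmental: Δz = 0.7 km ⇒ ΔT = -6.65°C; T = -1.95°C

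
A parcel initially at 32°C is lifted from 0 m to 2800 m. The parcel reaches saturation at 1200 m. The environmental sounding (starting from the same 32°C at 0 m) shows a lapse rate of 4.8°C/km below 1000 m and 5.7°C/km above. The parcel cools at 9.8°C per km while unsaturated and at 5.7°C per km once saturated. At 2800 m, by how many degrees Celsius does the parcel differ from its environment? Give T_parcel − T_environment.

-5.82°C (parcel cooler than environment)

Parcel:
  0 → 1200 m (dry, 9.8°C/km): ΔT = -9.8 × 1.2 = -11.76°C → T = 20.24°C
  1200 → 2800 m (saturated, 5.7°C/km): ΔT = -5.7 × 1.6 = -9.12°C → T = 11.12°C
Environment:
  0 → 1000 m (environment, lower layer, 4.8°C/km): ΔT = -4.8 × 1 = -4.8°C → T = 27.2°C
  1000 → 2800 m (environment, upper layer, 5.7°C/km): ΔT = -5.7 × 1.8 = -10.26°C → T = 16.94°C
T_parcel − T_env = 11.12 − 16.94 = -5.82°C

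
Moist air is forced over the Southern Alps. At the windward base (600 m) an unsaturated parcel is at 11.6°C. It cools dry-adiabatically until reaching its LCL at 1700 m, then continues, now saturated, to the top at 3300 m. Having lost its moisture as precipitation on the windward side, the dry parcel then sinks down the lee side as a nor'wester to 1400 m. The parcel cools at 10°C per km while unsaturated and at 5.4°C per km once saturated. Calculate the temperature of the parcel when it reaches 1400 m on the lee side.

Dry to 1700 m: -10 × 1.1 km = -11°C, so T = 0.6°C.
Saturated to 3300 m: -5.4 × 1.6 km = -8.64°C, so T = -8.04°C.
Dry descent to 1400 m: +10 × 1.9 km = +19°C, so T = 10.96°C.

10.96°C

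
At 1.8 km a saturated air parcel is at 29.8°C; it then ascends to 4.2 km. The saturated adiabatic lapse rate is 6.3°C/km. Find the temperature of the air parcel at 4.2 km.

14.68°C

1800 → 4200 m (saturated adiabatic, 6.3°C/km): ΔT = -6.3 × 2.4 = -15.12°C → T = 14.68°C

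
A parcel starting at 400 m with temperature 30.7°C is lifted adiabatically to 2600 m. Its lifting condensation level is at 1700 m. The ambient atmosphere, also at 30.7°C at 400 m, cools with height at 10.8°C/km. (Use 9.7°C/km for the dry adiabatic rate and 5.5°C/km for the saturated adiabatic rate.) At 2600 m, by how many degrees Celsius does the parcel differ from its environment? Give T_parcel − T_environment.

Parcel:
  400 → 1700 m (dry, 9.7°C/km): ΔT = -9.7 × 1.3 = -12.61°C → T = 18.09°C
  1700 → 2600 m (saturated, 5.5°C/km): ΔT = -5.5 × 0.9 = -4.95°C → T = 13.14°C
Environment:
  400 → 2600 m (environment, 10.8°C/km): ΔT = -10.8 × 2.2 = -23.76°C → T = 6.94°C
T_parcel − T_env = 13.14 − 6.94 = +6.2°C

+6.2°C (parcel warmer than environment)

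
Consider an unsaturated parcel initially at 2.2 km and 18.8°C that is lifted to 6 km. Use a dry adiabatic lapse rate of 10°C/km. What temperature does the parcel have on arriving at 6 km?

-19.2°C

From 2200 m to 6000 m (dry adiabatic): cools by 10 × 3.8 = 38°C, giving -19.2°C.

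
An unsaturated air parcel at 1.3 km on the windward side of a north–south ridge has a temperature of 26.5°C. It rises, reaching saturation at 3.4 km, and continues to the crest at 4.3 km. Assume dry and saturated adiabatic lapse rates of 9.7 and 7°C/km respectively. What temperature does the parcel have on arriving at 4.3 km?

-0.17°C

From 1300 m to 3400 m (dry): cools by 9.7 × 2.1 = 20.37°C, giving 6.13°C.
From 3400 m to 4300 m (saturated): cools by 7 × 0.9 = 6.3°C, giving -0.17°C.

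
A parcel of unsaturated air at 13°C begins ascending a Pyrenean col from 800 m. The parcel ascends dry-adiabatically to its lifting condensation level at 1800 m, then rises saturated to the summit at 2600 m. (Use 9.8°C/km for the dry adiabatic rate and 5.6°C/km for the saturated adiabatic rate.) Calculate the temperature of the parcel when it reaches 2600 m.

From 800 m to 1800 m (dry): cools by 9.8 × 1 = 9.8°C, giving 3.2°C.
From 1800 m to 2600 m (saturated): cools by 5.6 × 0.8 = 4.48°C, giving -1.28°C.

-1.28°C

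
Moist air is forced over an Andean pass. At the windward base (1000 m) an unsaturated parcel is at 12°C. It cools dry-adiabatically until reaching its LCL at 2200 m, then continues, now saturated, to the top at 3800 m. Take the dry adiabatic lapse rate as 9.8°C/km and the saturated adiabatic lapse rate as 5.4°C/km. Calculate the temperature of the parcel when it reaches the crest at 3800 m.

-8.4°C

Dry to 2200 m: -9.8 × 1.2 km = -11.76°C, so T = 0.24°C.
Saturated to 3800 m: -5.4 × 1.6 km = -8.64°C, so T = -8.4°C.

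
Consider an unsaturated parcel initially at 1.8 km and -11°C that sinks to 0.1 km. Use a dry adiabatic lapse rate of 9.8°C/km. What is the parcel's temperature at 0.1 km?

5.66°C

1800–100 m, dry adiabatic: Δz = 1.7 km ⇒ ΔT = +16.66°C; T = 5.66°C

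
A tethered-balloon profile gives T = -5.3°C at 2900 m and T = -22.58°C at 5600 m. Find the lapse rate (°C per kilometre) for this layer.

6.4°C/km

Γ = −ΔT/Δz = (-5.3 − (-22.58)) / (5600 − 2900) m
  = 17.28°C / 2.7 km = 6.4°C/km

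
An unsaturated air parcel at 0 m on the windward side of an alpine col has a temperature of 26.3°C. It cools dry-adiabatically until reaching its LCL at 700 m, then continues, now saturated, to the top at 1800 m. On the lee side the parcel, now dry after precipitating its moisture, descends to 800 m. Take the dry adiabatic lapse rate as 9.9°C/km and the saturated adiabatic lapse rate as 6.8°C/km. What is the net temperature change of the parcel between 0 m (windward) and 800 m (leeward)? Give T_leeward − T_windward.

0 → 700 m (dry, 9.9°C/km): ΔT = -9.9 × 0.7 = -6.93°C → T = 19.37°C
700 → 1800 m (saturated, 6.8°C/km): ΔT = -6.8 × 1.1 = -7.48°C → T = 11.89°C
1800 → 800 m (dry descent, 9.9°C/km): ΔT = +9.9 × 1 = +9.9°C → T = 21.79°C
Net change vs windward start: 21.79 − 26.3 = -4.51°C

-4.51°C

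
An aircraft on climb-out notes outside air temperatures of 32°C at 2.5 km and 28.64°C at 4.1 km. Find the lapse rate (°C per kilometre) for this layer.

Γ = −ΔT/Δz = (32 − 28.64) / (4100 − 2500) m
  = 3.36°C / 1.6 km = 2.1°C/km

2.1°C/km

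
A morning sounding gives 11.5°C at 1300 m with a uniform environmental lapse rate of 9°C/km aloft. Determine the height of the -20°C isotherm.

4800 m

Height above start = (11.5 − (-20)) / 9 = 3.5 km
Altitude = 1300 m + 3500 m = 4800 m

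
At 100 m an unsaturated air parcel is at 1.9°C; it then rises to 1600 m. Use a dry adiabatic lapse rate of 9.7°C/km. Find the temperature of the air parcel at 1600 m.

-12.65°C

100 → 1600 m (dry adiabatic, 9.7°C/km): ΔT = -9.7 × 1.5 = -14.55°C → T = -12.65°C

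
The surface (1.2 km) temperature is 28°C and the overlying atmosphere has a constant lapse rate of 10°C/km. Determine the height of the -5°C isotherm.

4.5 km

Height above start = (28 − (-5)) / 10 = 3.3 km
Altitude = 1200 m + 3300 m = 4500 m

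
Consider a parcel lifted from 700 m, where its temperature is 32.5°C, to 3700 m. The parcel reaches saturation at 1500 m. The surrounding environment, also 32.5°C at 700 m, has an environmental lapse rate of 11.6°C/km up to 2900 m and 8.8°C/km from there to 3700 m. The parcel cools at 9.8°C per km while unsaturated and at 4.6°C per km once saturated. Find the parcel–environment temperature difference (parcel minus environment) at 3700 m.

Parcel:
  From 700 m to 1500 m (dry): cools by 9.8 × 0.8 = 7.84°C, giving 24.66°C.
  From 1500 m to 3700 m (saturated): cools by 4.6 × 2.2 = 10.12°C, giving 14.54°C.
Environment:
  From 700 m to 2900 m (environment, lower layer): cools by 11.6 × 2.2 = 25.52°C, giving 6.98°C.
  From 2900 m to 3700 m (environment, upper layer): cools by 8.8 × 0.8 = 7.04°C, giving -0.06°C.
T_parcel − T_env = 14.54 − (-0.06) = +14.6°C

+14.6°C (parcel warmer than environment)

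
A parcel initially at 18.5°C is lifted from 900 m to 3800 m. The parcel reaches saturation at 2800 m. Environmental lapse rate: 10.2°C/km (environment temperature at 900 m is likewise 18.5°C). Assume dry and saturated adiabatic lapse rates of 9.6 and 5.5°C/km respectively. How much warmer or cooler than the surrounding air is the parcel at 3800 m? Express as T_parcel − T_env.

Parcel:
  From 900 m to 2800 m (dry): cools by 9.6 × 1.9 = 18.24°C, giving 0.26°C.
  From 2800 m to 3800 m (saturated): cools by 5.5 × 1 = 5.5°C, giving -5.24°C.
Environment:
  From 900 m to 3800 m (environment): cools by 10.2 × 2.9 = 29.58°C, giving -11.08°C.
T_parcel − T_env = -5.24 − (-11.08) = +5.84°C

+5.84°C (parcel warmer than environment)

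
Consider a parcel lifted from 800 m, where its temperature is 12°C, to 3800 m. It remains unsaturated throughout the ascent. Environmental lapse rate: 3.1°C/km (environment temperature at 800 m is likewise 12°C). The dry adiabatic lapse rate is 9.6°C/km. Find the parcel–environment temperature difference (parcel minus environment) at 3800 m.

Parcel:
  From 800 m to 3800 m (dry): cools by 9.6 × 3 = 28.8°C, giving -16.8°C.
Environment:
  From 800 m to 3800 m (environment): cools by 3.1 × 3 = 9.3°C, giving 2.7°C.
T_parcel − T_env = -16.8 − 2.7 = -19.5°C

-19.5°C (parcel cooler than environment)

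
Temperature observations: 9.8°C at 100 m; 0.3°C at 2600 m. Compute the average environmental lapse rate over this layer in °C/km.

3.8°C/km

Γ = −ΔT/Δz = (9.8 − 0.3) / (2600 − 100) m
  = 9.5°C / 2.5 km = 3.8°C/km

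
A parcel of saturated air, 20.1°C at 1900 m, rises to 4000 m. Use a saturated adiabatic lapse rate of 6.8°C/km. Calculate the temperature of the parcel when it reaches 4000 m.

1900–4000 m, saturated adiabatic: Δz = 2.1 km ⇒ ΔT = -14.28°C; T = 5.82°C

5.82°C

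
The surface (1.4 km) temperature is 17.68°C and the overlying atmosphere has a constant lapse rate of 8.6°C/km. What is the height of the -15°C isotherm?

Height above start = (17.68 − (-15)) / 8.6 = 3.8 km
Altitude = 1400 m + 3800 m = 5200 m

5.2 km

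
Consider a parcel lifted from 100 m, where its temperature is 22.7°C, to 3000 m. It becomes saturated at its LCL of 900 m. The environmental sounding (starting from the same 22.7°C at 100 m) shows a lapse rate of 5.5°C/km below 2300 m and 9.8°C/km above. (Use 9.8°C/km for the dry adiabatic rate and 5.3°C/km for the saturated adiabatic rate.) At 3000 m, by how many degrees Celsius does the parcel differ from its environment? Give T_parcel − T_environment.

-0.01°C (parcel cooler than environment)

Parcel:
  Dry to 900 m: -9.8 × 0.8 km = -7.84°C, so T = 14.86°C.
  Saturated to 3000 m: -5.3 × 2.1 km = -11.13°C, so T = 3.73°C.
Environment:
  Environment, lower layer to 2300 m: -5.5 × 2.2 km = -12.1°C, so T = 10.6°C.
  Environment, upper layer to 3000 m: -9.8 × 0.7 km = -6.86°C, so T = 3.74°C.
T_parcel − T_env = 3.73 − 3.74 = -0.01°C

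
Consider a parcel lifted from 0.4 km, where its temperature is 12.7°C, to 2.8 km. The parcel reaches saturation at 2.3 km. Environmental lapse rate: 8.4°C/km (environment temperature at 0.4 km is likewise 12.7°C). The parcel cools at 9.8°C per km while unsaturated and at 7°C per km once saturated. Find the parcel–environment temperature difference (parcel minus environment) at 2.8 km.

-1.96°C (parcel cooler than environment)

Parcel:
  400 → 2300 m (dry, 9.8°C/km): ΔT = -9.8 × 1.9 = -18.62°C → T = -5.92°C
  2300 → 2800 m (saturated, 7°C/km): ΔT = -7 × 0.5 = -3.5°C → T = -9.42°C
Environment:
  400 → 2800 m (environment, 8.4°C/km): ΔT = -8.4 × 2.4 = -20.16°C → T = -7.46°C
T_parcel − T_env = -9.42 − (-7.46) = -1.96°C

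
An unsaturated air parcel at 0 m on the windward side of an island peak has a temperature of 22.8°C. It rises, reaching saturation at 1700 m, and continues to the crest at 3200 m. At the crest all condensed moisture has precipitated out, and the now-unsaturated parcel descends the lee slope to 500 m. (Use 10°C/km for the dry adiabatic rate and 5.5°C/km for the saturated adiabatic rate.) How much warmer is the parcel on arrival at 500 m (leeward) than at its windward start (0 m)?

+1.75°C

0–1700 m, dry: Δz = 1.7 km ⇒ ΔT = -17°C; T = 5.8°C
1700–3200 m, saturated: Δz = 1.5 km ⇒ ΔT = -8.25°C; T = -2.45°C
3200–500 m, dry descent: Δz = 2.7 km ⇒ ΔT = +27°C; T = 24.55°C
Net change vs windward start: 24.55 − 22.8 = +1.75°C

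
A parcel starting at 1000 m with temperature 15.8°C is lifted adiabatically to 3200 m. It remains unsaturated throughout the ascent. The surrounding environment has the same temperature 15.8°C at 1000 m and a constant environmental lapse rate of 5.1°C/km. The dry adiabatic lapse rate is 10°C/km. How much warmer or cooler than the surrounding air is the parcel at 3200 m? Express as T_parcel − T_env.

Parcel:
  From 1000 m to 3200 m (dry): cools by 10 × 2.2 = 22°C, giving -6.2°C.
Environment:
  From 1000 m to 3200 m (environment): cools by 5.1 × 2.2 = 11.22°C, giving 4.58°C.
T_parcel − T_env = -6.2 − 4.58 = -10.78°C

-10.78°C (parcel cooler than environment)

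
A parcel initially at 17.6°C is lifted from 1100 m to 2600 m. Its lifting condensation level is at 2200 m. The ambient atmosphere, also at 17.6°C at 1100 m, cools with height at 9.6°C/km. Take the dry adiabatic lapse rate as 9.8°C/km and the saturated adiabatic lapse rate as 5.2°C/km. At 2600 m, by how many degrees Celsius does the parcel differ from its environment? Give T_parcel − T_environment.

+1.54°C (parcel warmer than environment)

Parcel:
  Dry to 2200 m: -9.8 × 1.1 km = -10.78°C, so T = 6.82°C.
  Saturated to 2600 m: -5.2 × 0.4 km = -2.08°C, so T = 4.74°C.
Environment:
  Environment to 2600 m: -9.6 × 1.5 km = -14.4°C, so T = 3.2°C.
T_parcel − T_env = 4.74 − 3.2 = +1.54°C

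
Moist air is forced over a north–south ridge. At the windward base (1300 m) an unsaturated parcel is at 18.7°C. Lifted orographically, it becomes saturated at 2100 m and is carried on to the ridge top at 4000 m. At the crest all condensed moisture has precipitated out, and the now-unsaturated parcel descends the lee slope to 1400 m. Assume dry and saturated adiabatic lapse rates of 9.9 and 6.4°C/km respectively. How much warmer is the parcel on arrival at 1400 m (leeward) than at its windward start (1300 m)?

+5.66°C

1300 → 2100 m (dry, 9.9°C/km): ΔT = -9.9 × 0.8 = -7.92°C → T = 10.78°C
2100 → 4000 m (saturated, 6.4°C/km): ΔT = -6.4 × 1.9 = -12.16°C → T = -1.38°C
4000 → 1400 m (dry descent, 9.9°C/km): ΔT = +9.9 × 2.6 = +25.74°C → T = 24.36°C
Net change vs windward start: 24.36 − 18.7 = +5.66°C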